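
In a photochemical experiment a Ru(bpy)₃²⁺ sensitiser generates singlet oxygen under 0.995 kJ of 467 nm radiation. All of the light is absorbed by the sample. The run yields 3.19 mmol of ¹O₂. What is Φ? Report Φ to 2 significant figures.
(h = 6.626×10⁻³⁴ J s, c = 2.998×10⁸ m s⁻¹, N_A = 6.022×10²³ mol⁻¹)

Product: 3.19 mmol = 0.00319 mol.
Photon energy at 467 nm: hc/λ = (6.626×10⁻³⁴)(2.998×10⁸)/(467×10⁻⁹) = 4.254×10⁻¹⁹ J.
Incident energy: 0.995 kJ = 995 J.
Photons incident: 995 / 4.254×10⁻¹⁹ = 2.339×10²¹, i.e. 2.339×10²¹/6.022×10²³ = 0.003884 mol.
Φ = 0.00319 mol / 0.003884 mol photons = 0.82.

Φ = 0.82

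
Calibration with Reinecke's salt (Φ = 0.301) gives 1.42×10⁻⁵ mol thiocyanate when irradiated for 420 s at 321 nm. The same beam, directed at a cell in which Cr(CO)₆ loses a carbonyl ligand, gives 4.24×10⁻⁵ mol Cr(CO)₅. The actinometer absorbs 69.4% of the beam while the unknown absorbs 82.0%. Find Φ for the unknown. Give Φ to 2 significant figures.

Photons absorbed by the actinometer: 1.42×10⁻⁵ / 0.301 = 4.718×10⁻⁵ mol.
Incident flux: 4.718×10⁻⁵ / 0.694 = 6.798×10⁻⁵ einstein.
Absorbed by unknown: 0.820 × 6.798×10⁻⁵ = 5.574×10⁻⁵ mol.
Φ(unknown) = 4.24×10⁻⁵ / 5.574×10⁻⁵ = 0.76.

Φ = 0.76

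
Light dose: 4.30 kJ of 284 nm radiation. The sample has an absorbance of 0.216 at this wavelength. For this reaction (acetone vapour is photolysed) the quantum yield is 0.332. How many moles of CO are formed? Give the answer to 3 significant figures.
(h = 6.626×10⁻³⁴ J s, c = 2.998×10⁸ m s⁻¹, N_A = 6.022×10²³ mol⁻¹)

0.00133 mol

Photon energy at 284 nm: hc/λ = (6.626×10⁻³⁴)(2.998×10⁸)/(284×10⁻⁹) = 6.995×10⁻¹⁹ J.
Incident energy: 4.30 kJ = 4300 J.
Photons incident: 4300 / 6.995×10⁻¹⁹ = 6.147×10²¹, i.e. 6.147×10²¹/6.022×10²³ = 0.01021 mol.
Fraction absorbed: 1 − 10^(−0.216) = 0.3919.
Photons absorbed: 0.3919 × 0.01021 = 0.004001 mol.
Product: Φ × n_abs = 0.332 × 0.004001 = 0.001328 mol.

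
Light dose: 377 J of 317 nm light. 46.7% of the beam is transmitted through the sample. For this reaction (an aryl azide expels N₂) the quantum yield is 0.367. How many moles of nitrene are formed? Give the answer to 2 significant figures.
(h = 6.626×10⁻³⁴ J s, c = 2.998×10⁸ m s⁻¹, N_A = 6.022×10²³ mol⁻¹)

2.0×10⁻⁴ mol

Photon energy at 317 nm: hc/λ = (6.626×10⁻³⁴)(2.998×10⁸)/(317×10⁻⁹) = 6.266×10⁻¹⁹ J.
Photons incident: 377 / 6.266×10⁻¹⁹ = 6.017×10²⁰, i.e. 6.017×10²⁰/6.022×10²³ = 9.992×10⁻⁴ mol.
Fraction absorbed: 1 − 46.7/100 = 0.5330.
Photons absorbed: 0.5330 × 9.992×10⁻⁴ = 5.326×10⁻⁴ mol.
Product: Φ × n_abs = 0.367 × 5.326×10⁻⁴ = 1.955×10⁻⁴ mol.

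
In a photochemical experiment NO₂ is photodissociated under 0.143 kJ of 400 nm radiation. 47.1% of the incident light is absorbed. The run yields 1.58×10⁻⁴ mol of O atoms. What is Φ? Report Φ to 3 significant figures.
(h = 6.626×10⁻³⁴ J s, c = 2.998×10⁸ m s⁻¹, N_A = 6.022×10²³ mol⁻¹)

Φ = 0.702

Photon energy at 400 nm: hc/λ = (6.626×10⁻³⁴)(2.998×10⁸)/(400×10⁻⁹) = 4.966×10⁻¹⁹ J.
Incident energy: 0.143 kJ = 143 J.
Photons incident: 143 / 4.966×10⁻¹⁹ = 2.880×10²⁰, i.e. 2.880×10²⁰/6.022×10²³ = 4.782×10⁻⁴ mol.
Photons absorbed: 0.471 × 4.782×10⁻⁴ = 2.252×10⁻⁴ mol.
Φ = 1.58×10⁻⁴ mol / 2.252×10⁻⁴ mol photons = 0.702.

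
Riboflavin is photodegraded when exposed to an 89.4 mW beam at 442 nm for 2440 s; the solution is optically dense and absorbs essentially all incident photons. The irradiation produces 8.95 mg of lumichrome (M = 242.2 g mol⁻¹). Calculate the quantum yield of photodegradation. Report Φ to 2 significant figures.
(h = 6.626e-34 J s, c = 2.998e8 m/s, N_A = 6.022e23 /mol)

Product: 8.95 mg / 242.2 g mol⁻¹ = 3.695e-5 mol.
Photon energy at 442 nm: hc/λ = (6.626e-34)(2.998e8)/(442e-9) = 4.494e-19 J.
Energy delivered: (89.4 mW)(2440 s) = 218.1 J.
Photons incident: 218.1 / 4.494e-19 = 4.853e20, i.e. 4.853e20/6.022e23 = 8.059e-4 mol.
Φ = 3.695e-5 mol / 8.059e-4 mol photons = 0.046.

Φ = 0.046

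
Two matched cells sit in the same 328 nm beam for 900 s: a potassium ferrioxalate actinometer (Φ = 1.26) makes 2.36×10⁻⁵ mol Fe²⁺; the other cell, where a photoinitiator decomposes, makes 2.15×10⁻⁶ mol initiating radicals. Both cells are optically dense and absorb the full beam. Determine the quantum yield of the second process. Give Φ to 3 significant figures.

Φ = 0.115

Photons absorbed by the actinometer: 2.36×10⁻⁵ / 1.26 = 1.873×10⁻⁵ mol.
Φ(unknown) = 2.15×10⁻⁶ / 1.873×10⁻⁵ = 0.115.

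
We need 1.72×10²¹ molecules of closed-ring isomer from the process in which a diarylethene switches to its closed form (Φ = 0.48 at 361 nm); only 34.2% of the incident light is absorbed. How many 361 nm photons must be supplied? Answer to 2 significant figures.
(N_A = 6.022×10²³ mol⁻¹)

Product: 1.72×10²¹ / 6.022×10²³ = 0.002856 mol.
Photons that must be absorbed: 0.002856 / 0.48 = 0.005950 mol.
Incident photons needed: 0.005950 / 0.342 = 0.01740 mol.
Photon count: 0.01740 × 6.022×10²³ = 1.0×10²².

1.0×10²² photons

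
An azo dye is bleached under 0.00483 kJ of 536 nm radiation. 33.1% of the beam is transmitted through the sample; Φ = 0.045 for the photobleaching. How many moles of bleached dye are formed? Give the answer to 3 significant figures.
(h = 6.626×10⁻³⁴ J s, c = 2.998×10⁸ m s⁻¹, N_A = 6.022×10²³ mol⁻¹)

6.52×10⁻⁷ mol

Photon energy at 536 nm: hc/λ = (6.626×10⁻³⁴)(2.998×10⁸)/(536×10⁻⁹) = 3.706×10⁻¹⁹ J.
Incident energy: 0.00483 kJ = 4.83 J.
Photons incident: 4.83 / 3.706×10⁻¹⁹ = 1.303×10¹⁹, i.e. 1.303×10¹⁹/6.022×10²³ = 2.164×10⁻⁵ mol.
Fraction absorbed: 1 − 33.1/100 = 0.6690.
Photons absorbed: 0.6690 × 2.164×10⁻⁵ = 1.448×10⁻⁵ mol.
Product: Φ × n_abs = 0.045 × 1.448×10⁻⁵ = 6.516×10⁻⁷ mol.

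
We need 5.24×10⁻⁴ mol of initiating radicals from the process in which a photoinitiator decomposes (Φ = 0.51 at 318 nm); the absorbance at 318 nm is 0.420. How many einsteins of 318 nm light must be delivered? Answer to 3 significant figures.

0.00166 einstein

Photons that must be absorbed: 5.24×10⁻⁴ / 0.51 = 0.001027 mol.
Fraction absorbed: 1 − 10^(−0.420) = 0.6198.
Incident photons needed: 0.001027 / 0.6198 = 0.001657 mol.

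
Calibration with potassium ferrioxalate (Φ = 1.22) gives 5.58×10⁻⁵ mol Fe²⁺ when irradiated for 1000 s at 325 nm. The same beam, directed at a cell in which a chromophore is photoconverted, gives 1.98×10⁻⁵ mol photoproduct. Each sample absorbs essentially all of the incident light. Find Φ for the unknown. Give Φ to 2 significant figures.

Φ = 0.43

Photons absorbed by the actinometer: 5.58×10⁻⁵ / 1.22 = 4.574×10⁻⁵ mol.
Φ(unknown) = 1.98×10⁻⁵ / 4.574×10⁻⁵ = 0.43.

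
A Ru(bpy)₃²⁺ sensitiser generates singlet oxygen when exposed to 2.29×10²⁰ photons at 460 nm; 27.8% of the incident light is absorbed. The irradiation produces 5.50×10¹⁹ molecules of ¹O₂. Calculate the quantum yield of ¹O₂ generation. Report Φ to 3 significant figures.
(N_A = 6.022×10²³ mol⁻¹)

Product: 5.50×10¹⁹ / 6.022×10²³ = 9.133×10⁻⁵ mol.
Moles of photons: 2.29×10²⁰ / 6.022×10²³ = 3.803×10⁻⁴ mol.
Photons absorbed: 0.278 × 3.803×10⁻⁴ = 1.057×10⁻⁴ mol.
Φ = 9.133×10⁻⁵ mol / 1.057×10⁻⁴ mol photons = 0.864.

Φ = 0.864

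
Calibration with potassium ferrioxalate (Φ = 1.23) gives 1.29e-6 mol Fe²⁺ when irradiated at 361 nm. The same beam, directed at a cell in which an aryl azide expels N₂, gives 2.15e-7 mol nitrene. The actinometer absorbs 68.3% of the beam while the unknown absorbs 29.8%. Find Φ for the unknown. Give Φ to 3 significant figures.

Φ = 0.470

Photons absorbed by the actinometer: 1.29e-6 / 1.23 = 1.049e-6 mol.
Incident flux: 1.049e-6 / 0.683 = 1.536e-6 einstein.
Absorbed by unknown: 0.298 × 1.536e-6 = 4.577e-7 mol.
Φ(unknown) = 2.15e-7 / 4.577e-7 = 0.470.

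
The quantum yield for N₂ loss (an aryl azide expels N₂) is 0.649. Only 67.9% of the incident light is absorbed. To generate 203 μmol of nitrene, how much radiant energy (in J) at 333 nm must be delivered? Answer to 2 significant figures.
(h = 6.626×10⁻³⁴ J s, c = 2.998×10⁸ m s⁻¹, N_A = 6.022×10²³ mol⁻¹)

Product: 203 μmol = 2.03×10⁻⁴ mol.
Photons that must be absorbed: 2.03×10⁻⁴ / 0.649 = 3.128×10⁻⁴ mol.
Incident photons needed: 3.128×10⁻⁴ / 0.679 = 4.607×10⁻⁴ mol.
Photon energy: hc/λ = 5.965×10⁻¹⁹ J; per mole, 3.592×10⁵ J mol⁻¹.
Energy required: 4.607×10⁻⁴ × 3.592×10⁵ = 170 J.

170 J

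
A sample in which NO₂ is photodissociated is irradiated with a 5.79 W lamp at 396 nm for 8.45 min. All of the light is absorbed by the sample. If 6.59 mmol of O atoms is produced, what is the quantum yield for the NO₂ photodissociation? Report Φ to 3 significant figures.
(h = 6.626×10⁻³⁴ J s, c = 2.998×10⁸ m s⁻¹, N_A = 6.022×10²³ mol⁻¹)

Product: 6.59 mmol = 0.00659 mol.
Photon energy at 396 nm: hc/λ = (6.626×10⁻³⁴)(2.998×10⁸)/(396×10⁻⁹) = 5.016×10⁻¹⁹ J.
Energy delivered: (5.79 W)(507 s) = 2936 J.
Photons incident: 2936 / 5.016×10⁻¹⁹ = 5.853×10²¹, i.e. 5.853×10²¹/6.022×10²³ = 0.009719 mol.
Φ = 0.00659 mol / 0.009719 mol photons = 0.678.

Φ = 0.678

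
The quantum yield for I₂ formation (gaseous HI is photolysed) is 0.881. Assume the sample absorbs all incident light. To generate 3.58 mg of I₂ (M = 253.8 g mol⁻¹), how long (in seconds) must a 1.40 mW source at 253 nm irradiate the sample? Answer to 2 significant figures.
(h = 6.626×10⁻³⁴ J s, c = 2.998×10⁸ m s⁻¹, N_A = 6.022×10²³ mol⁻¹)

t ≈ 5400 s

Product: 3.58 mg / 253.8 g mol⁻¹ = 1.411×10⁻⁵ mol.
Photons that must be absorbed: 1.411×10⁻⁵ / 0.881 = 1.602×10⁻⁵ mol.
Photon energy: hc/λ = 7.852×10⁻¹⁹ J; per mole, 4.728×10⁵ J mol⁻¹.
Energy required: 1.602×10⁻⁵ × 4.728×10⁵ = 7.574 J.
Time: 7.574 J / 0.0014 W = 5400 s.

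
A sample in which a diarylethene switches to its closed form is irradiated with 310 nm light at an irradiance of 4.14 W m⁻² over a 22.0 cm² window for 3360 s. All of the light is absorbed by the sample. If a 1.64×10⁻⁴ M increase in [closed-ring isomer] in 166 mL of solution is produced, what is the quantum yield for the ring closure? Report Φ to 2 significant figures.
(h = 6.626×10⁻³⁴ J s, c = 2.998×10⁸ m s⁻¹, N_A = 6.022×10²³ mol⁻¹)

Product: (1.64×10⁻⁴ M)(0.166 L) = 2.722×10⁻⁵ mol.
Photon energy at 310 nm: hc/λ = (6.626×10⁻³⁴)(2.998×10⁸)/(310×10⁻⁹) = 6.408×10⁻¹⁹ J.
Energy delivered: (4.14 W m⁻²)(22.0×10⁻⁴ m²)(3360 s) = 30.60 J.
Photons incident: 30.60 / 6.408×10⁻¹⁹ = 4.775×10¹⁹, i.e. 4.775×10¹⁹/6.022×10²³ = 7.929×10⁻⁵ mol.
Φ = 2.722×10⁻⁵ mol / 7.929×10⁻⁵ mol photons = 0.34.

Φ = 0.34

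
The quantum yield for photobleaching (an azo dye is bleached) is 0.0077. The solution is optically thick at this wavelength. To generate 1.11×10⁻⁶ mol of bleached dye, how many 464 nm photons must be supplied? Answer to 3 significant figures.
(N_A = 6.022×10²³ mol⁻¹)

8.68×10¹⁹ photons

Photons that must be absorbed: 1.11×10⁻⁶ / 0.0077 = 1.442×10⁻⁴ mol.
Photon count: 1.442×10⁻⁴ × 6.022×10²³ = 8.68×10¹⁹.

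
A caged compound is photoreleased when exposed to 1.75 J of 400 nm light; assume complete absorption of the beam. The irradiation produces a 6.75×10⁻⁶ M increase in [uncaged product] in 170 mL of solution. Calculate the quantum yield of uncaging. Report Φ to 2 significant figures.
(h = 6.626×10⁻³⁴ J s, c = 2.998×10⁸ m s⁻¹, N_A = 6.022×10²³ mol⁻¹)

Φ = 0.20

Product: (6.75×10⁻⁶ M)(0.17 L) = 1.148×10⁻⁶ mol.
Photon energy at 400 nm: hc/λ = (6.626×10⁻³⁴)(2.998×10⁸)/(400×10⁻⁹) = 4.966×10⁻¹⁹ J.
Photons incident: 1.75 / 4.966×10⁻¹⁹ = 3.524×10¹⁸, i.e. 3.524×10¹⁸/6.022×10²³ = 5.852×10⁻⁶ mol.
Φ = 1.148×10⁻⁶ mol / 5.852×10⁻⁶ mol photons = 0.20.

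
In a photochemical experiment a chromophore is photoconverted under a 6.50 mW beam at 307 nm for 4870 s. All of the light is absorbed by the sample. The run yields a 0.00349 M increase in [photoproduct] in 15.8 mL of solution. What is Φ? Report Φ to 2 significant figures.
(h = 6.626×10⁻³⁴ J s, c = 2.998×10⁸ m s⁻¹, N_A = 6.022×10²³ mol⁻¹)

Φ = 0.68

Product: (0.00349 M)(0.0158 L) = 5.514×10⁻⁵ mol.
Photon energy at 307 nm: hc/λ = (6.626×10⁻³⁴)(2.998×10⁸)/(307×10⁻⁹) = 6.471×10⁻¹⁹ J.
Energy delivered: (6.50 mW)(4870 s) = 31.65 J.
Photons incident: 31.65 / 6.471×10⁻¹⁹ = 4.891×10¹⁹, i.e. 4.891×10¹⁹/6.022×10²³ = 8.122×10⁻⁵ mol.
Φ = 5.514×10⁻⁵ mol / 8.122×10⁻⁵ mol photons = 0.68.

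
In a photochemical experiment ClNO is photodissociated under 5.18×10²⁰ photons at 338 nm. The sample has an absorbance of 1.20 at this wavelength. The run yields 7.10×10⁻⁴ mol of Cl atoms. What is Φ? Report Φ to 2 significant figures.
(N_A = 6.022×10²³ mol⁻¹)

Φ = 0.88

Moles of photons: 5.18×10²⁰ / 6.022×10²³ = 8.602×10⁻⁴ mol.
Fraction absorbed: 1 − 10^(−1.20) = 0.9369.
Photons absorbed: 0.9369 × 8.602×10⁻⁴ = 8.059×10⁻⁴ mol.
Φ = 7.10×10⁻⁴ mol / 8.059×10⁻⁴ mol photons = 0.88.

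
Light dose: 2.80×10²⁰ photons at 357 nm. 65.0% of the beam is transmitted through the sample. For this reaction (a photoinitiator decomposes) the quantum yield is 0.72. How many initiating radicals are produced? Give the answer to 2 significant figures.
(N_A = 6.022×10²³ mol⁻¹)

Moles of photons: 2.80×10²⁰ / 6.022×10²³ = 4.650×10⁻⁴ mol.
Fraction absorbed: 1 − 65.0/100 = 0.3500.
Photons absorbed: 0.3500 × 4.650×10⁻⁴ = 1.628×10⁻⁴ mol.
Product: Φ × n_abs = 0.72 × 1.628×10⁻⁴ = 1.172×10⁻⁴ mol.
As a count: 1.172×10⁻⁴ × 6.022×10²³ = 7.1×10¹⁹.

7.1×10¹⁹ initiating radicals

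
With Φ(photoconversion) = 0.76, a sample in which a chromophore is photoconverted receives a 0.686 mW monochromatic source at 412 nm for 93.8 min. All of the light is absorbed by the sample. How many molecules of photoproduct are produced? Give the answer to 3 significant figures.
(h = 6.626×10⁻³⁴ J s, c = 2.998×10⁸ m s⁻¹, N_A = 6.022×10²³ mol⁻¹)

Photon energy at 412 nm: hc/λ = (6.626×10⁻³⁴)(2.998×10⁸)/(412×10⁻⁹) = 4.822×10⁻¹⁹ J.
Energy delivered: (0.686 mW)(5628 s) = 3.861 J.
Photons incident: 3.861 / 4.822×10⁻¹⁹ = 8.007×10¹⁸, i.e. 8.007×10¹⁸/6.022×10²³ = 1.330×10⁻⁵ mol.
Product: Φ × n_abs = 0.76 × 1.330×10⁻⁵ = 1.011×10⁻⁵ mol.
As a count: 1.011×10⁻⁵ × 6.022×10²³ = 6.09×10¹⁸.

6.09×10¹⁸ molecules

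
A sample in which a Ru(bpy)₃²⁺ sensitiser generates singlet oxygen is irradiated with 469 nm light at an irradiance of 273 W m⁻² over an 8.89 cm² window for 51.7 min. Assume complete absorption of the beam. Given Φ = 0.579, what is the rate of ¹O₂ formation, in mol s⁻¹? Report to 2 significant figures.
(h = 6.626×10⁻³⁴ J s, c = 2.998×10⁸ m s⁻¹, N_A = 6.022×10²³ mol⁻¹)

5.5×10⁻⁷ mol s⁻¹

Photon energy at 469 nm: hc/λ = (6.626×10⁻³⁴)(2.998×10⁸)/(469×10⁻⁹) = 4.236×10⁻¹⁹ J.
Energy delivered: (273 W m⁻²)(8.89×10⁻⁴ m²)(3102 s) = 752.8 J.
Photons incident: 752.8 / 4.236×10⁻¹⁹ = 1.777×10²¹, i.e. 1.777×10²¹/6.022×10²³ = 0.002951 mol.
Product formed: 0.579 × 0.002951 = 0.001709 mol.
Rate: 0.001709 / 3102 s = 5.5×10⁻⁷ mol s⁻¹.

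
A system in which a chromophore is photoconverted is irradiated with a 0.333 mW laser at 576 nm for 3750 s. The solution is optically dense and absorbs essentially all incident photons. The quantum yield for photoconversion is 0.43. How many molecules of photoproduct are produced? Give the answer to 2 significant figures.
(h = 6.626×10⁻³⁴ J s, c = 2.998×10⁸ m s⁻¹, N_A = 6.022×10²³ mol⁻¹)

Photon energy at 576 nm: hc/λ = (6.626×10⁻³⁴)(2.998×10⁸)/(576×10⁻⁹) = 3.449×10⁻¹⁹ J.
Energy delivered: (0.333 mW)(3750 s) = 1.249 J.
Photons incident: 1.249 / 3.449×10⁻¹⁹ = 3.621×10¹⁸, i.e. 3.621×10¹⁸/6.022×10²³ = 6.013×10⁻⁶ mol.
Product: Φ × n_abs = 0.43 × 6.013×10⁻⁶ = 2.586×10⁻⁶ mol.
As a count: 2.586×10⁻⁶ × 6.022×10²³ = 1.6×10¹⁸.

1.6×10¹⁸ molecules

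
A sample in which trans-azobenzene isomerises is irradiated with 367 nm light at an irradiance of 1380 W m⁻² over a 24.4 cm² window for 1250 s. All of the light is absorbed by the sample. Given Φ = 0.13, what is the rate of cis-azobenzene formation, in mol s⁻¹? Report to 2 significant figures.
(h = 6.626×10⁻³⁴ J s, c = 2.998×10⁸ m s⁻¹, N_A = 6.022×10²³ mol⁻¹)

Photon energy at 367 nm: hc/λ = (6.626×10⁻³⁴)(2.998×10⁸)/(367×10⁻⁹) = 5.413×10⁻¹⁹ J.
Energy delivered: (1380 W m⁻²)(24.4×10⁻⁴ m²)(1250 s) = 4209 J.
Photons incident: 4209 / 5.413×10⁻¹⁹ = 7.776×10²¹, i.e. 7.776×10²¹/6.022×10²³ = 0.01291 mol.
Product formed: 0.13 × 0.01291 = 0.001678 mol.
Rate: 0.001678 / 1250 s = 1.3×10⁻⁶ mol s⁻¹.

1.3×10⁻⁶ mol s⁻¹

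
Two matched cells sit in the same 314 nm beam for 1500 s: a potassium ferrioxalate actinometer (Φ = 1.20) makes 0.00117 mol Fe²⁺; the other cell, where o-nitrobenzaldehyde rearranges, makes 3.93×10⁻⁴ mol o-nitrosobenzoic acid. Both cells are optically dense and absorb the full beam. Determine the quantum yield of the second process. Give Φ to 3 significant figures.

Photons absorbed by the actinometer: 0.00117 / 1.20 = 9.750×10⁻⁴ mol.
Φ(unknown) = 3.93×10⁻⁴ / 9.750×10⁻⁴ = 0.403.

Φ = 0.403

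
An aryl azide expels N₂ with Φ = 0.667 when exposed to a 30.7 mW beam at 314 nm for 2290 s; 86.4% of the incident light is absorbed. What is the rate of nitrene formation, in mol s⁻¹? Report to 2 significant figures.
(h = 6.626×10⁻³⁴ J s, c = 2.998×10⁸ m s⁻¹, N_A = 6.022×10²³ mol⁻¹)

Photon energy at 314 nm: hc/λ = (6.626×10⁻³⁴)(2.998×10⁸)/(314×10⁻⁹) = 6.326×10⁻¹⁹ J.
Energy delivered: (30.7 mW)(2290 s) = 70.30 J.
Photons incident: 70.30 / 6.326×10⁻¹⁹ = 1.111×10²⁰, i.e. 1.111×10²⁰/6.022×10²³ = 1.845×10⁻⁴ mol.
Photons absorbed: 0.864 × 1.845×10⁻⁴ = 1.594×10⁻⁴ mol.
Product formed: 0.667 × 1.594×10⁻⁴ = 1.063×10⁻⁴ mol.
Rate: 1.063×10⁻⁴ / 2290 s = 4.6×10⁻⁸ mol s⁻¹.

4.6×10⁻⁸ mol s⁻¹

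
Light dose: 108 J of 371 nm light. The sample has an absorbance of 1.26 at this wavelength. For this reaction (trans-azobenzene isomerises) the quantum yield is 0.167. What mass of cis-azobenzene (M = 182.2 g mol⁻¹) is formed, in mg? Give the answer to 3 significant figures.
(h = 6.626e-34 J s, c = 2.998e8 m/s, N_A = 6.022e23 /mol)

Photon energy at 371 nm: hc/λ = (6.626e-34)(2.998e8)/(371e-9) = 5.354e-19 J.
Photons incident: 108 / 5.354e-19 = 2.017e20, i.e. 2.017e20/6.022e23 = 3.349e-4 mol.
Fraction absorbed: 1 − 10^(−1.26) = 0.9450.
Photons absorbed: 0.9450 × 3.349e-4 = 3.165e-4 mol.
Product: Φ × n_abs = 0.167 × 3.165e-4 = 5.286e-5 mol.
Mass: 5.286e-5 × 182.2 = 0.009631 g = 9.63 mg.

9.63 mg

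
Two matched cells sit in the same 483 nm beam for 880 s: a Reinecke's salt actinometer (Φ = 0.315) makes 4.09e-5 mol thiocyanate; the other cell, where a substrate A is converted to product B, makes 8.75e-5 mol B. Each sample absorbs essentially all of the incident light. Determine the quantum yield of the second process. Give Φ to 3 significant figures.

Φ = 0.674

Photons absorbed by the actinometer: 4.09e-5 / 0.315 = 1.298e-4 mol.
Φ(unknown) = 8.75e-5 / 1.298e-4 = 0.674.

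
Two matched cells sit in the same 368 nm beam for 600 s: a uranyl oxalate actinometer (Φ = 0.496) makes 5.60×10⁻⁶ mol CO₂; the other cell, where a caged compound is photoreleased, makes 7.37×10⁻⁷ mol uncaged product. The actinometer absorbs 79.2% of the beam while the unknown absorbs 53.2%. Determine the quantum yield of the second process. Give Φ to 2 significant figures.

Photons absorbed by the actinometer: 5.60×10⁻⁶ / 0.496 = 1.129×10⁻⁵ mol.
Incident flux: 1.129×10⁻⁵ / 0.792 = 1.426×10⁻⁵ einstein.
Absorbed by unknown: 0.532 × 1.426×10⁻⁵ = 7.586×10⁻⁶ mol.
Φ(unknown) = 7.37×10⁻⁷ / 7.586×10⁻⁶ = 0.097.

Φ = 0.097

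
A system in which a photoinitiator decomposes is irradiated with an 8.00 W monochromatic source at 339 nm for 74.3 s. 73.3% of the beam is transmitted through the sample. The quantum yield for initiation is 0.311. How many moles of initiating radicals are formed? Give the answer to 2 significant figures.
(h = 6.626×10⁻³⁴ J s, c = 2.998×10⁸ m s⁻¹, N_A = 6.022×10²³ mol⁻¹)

Photon energy at 339 nm: hc/λ = (6.626×10⁻³⁴)(2.998×10⁸)/(339×10⁻⁹) = 5.860×10⁻¹⁹ J.
Energy delivered: (8.00 W)(74.3 s) = 594.4 J.
Photons incident: 594.4 / 5.860×10⁻¹⁹ = 1.014×10²¹, i.e. 1.014×10²¹/6.022×10²³ = 0.001684 mol.
Fraction absorbed: 1 − 73.3/100 = 0.2670.
Photons absorbed: 0.2670 × 0.001684 = 4.496×10⁻⁴ mol.
Product: Φ × n_abs = 0.311 × 4.496×10⁻⁴ = 1.398×10⁻⁴ mol.

1.4×10⁻⁴ mol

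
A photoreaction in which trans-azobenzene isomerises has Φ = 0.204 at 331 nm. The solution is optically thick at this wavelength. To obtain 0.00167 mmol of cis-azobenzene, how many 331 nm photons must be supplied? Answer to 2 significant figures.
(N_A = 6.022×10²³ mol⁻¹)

Product: 0.00167 mmol = 1.67×10⁻⁶ mol.
Photons that must be absorbed: 1.67×10⁻⁶ / 0.204 = 8.186×10⁻⁶ mol.
Photon count: 8.186×10⁻⁶ × 6.022×10²³ = 4.9×10¹⁸.

4.9×10¹⁸ photons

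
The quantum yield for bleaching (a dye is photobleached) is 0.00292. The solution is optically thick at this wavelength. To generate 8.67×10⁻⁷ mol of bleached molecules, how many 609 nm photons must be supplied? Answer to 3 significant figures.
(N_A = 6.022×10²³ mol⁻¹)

Photons that must be absorbed: 8.67×10⁻⁷ / 0.00292 = 2.969×10⁻⁴ mol.
Photon count: 2.969×10⁻⁴ × 6.022×10²³ = 1.79×10²⁰.

1.79×10²⁰ photons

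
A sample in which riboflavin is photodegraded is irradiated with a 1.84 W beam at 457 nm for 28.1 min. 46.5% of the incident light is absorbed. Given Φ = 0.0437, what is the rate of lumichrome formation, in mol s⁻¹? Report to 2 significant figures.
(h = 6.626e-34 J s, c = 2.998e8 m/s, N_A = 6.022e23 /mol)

1.4e-7 mol s⁻¹

Photon energy at 457 nm: hc/λ = (6.626e-34)(2.998e8)/(457e-9) = 4.347e-19 J.
Energy delivered: (1.84 W)(1686 s) = 3102 J.
Photons incident: 3102 / 4.347e-19 = 7.136e21, i.e. 7.136e21/6.022e23 = 0.01185 mol.
Photons absorbed: 0.465 × 0.01185 = 0.005510 mol.
Product formed: 0.0437 × 0.005510 = 2.408e-4 mol.
Rate: 2.408e-4 / 1686 s = 1.4e-7 mol s⁻¹.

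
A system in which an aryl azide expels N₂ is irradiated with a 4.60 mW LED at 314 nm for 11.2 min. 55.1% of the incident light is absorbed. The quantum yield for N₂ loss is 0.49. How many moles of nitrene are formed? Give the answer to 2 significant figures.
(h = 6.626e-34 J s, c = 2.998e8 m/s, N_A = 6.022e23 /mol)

Photon energy at 314 nm: hc/λ = (6.626e-34)(2.998e8)/(314e-9) = 6.326e-19 J.
Energy delivered: (4.60 mW)(672 s) = 3.091 J.
Photons incident: 3.091 / 6.326e-19 = 4.886e18, i.e. 4.886e18/6.022e23 = 8.114e-6 mol.
Photons absorbed: 0.551 × 8.114e-6 = 4.471e-6 mol.
Product: Φ × n_abs = 0.49 × 4.471e-6 = 2.191e-6 mol.

2.2e-6 mol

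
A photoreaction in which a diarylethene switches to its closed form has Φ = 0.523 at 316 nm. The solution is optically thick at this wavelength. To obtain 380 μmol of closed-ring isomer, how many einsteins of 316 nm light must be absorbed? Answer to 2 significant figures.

Product: 380 μmol = 3.80×10⁻⁴ mol.
Photons that must be absorbed: 3.80×10⁻⁴ / 0.523 = 7.266×10⁻⁴ mol.

7.3×10⁻⁴ einstein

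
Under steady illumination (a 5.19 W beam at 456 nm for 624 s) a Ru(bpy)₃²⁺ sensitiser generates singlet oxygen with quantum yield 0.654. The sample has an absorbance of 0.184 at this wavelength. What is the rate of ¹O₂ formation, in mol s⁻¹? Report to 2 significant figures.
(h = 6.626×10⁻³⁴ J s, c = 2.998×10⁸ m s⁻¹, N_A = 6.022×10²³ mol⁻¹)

Photon energy at 456 nm: hc/λ = (6.626×10⁻³⁴)(2.998×10⁸)/(456×10⁻⁹) = 4.356×10⁻¹⁹ J.
Energy delivered: (5.19 W)(624 s) = 3239 J.
Photons incident: 3239 / 4.356×10⁻¹⁹ = 7.436×10²¹, i.e. 7.436×10²¹/6.022×10²³ = 0.01235 mol.
Fraction absorbed: 1 − 10^(−0.184) = 0.3454.
Photons absorbed: 0.3454 × 0.01235 = 0.004266 mol.
Product formed: 0.654 × 0.004266 = 0.002790 mol.
Rate: 0.002790 / 624 s = 4.5×10⁻⁶ mol s⁻¹.

4.5×10⁻⁶ mol s⁻¹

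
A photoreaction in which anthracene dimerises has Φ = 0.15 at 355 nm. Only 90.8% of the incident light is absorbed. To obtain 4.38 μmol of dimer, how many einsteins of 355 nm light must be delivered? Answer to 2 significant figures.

Product: 4.38 μmol = 4.38×10⁻⁶ mol.
Photons that must be absorbed: 4.38×10⁻⁶ / 0.15 = 2.920×10⁻⁵ mol.
Incident photons needed: 2.920×10⁻⁵ / 0.908 = 3.216×10⁻⁵ mol.

3.2×10⁻⁵ einstein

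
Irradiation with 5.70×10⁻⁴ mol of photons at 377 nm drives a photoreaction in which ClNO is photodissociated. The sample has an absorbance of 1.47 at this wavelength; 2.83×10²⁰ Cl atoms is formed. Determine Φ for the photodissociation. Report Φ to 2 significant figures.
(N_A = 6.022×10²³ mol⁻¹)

Φ = 0.85

Product: 2.83×10²⁰ / 6.022×10²³ = 4.699×10⁻⁴ mol.
Fraction absorbed: 1 − 10^(−1.47) = 0.9661.
Photons absorbed: 0.9661 × 5.70×10⁻⁴ = 5.507×10⁻⁴ mol.
Φ = 4.699×10⁻⁴ mol / 5.507×10⁻⁴ mol photons = 0.85.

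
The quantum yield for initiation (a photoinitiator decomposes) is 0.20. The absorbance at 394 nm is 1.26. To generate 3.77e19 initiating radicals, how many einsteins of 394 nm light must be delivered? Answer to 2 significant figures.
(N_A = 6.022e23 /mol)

Product: 3.77e19 / 6.022e23 = 6.260e-5 mol.
Photons that must be absorbed: 6.260e-5 / 0.20 = 3.130e-4 mol.
Fraction absorbed: 1 − 10^(−1.26) = 0.9450.
Incident photons needed: 3.130e-4 / 0.9450 = 3.312e-4 mol.

3.3e-4 einstein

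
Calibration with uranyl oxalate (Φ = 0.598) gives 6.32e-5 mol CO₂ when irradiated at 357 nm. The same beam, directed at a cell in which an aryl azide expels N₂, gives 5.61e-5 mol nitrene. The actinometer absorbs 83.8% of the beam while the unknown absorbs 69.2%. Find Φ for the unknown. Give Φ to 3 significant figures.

Φ = 0.643

Photons absorbed by the actinometer: 6.32e-5 / 0.598 = 1.057e-4 mol.
Incident flux: 1.057e-4 / 0.838 = 1.261e-4 einstein.
Absorbed by unknown: 0.692 × 1.261e-4 = 8.726e-5 mol.
Φ(unknown) = 5.61e-5 / 8.726e-5 = 0.643.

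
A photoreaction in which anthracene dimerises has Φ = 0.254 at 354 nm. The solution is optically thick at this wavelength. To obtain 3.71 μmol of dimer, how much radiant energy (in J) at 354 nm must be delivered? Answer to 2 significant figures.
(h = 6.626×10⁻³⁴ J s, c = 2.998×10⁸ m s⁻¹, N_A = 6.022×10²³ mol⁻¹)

4.9 J

Product: 3.71 μmol = 3.71×10⁻⁶ mol.
Photons that must be absorbed: 3.71×10⁻⁶ / 0.254 = 1.461×10⁻⁵ mol.
Photon energy: hc/λ = 5.612×10⁻¹⁹ J; per mole, 3.380×10⁵ J mol⁻¹.
Energy required: 1.461×10⁻⁵ × 3.380×10⁵ = 4.9 J.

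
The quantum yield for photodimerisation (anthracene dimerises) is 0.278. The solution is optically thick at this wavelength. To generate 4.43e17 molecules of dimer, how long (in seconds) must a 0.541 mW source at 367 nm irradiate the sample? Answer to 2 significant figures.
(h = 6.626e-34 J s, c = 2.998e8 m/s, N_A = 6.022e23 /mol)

t ≈ 1600 s

Product: 4.43e17 / 6.022e23 = 7.356e-7 mol.
Photons that must be absorbed: 7.356e-7 / 0.278 = 2.646e-6 mol.
Photon energy: hc/λ = 5.413e-19 J; per mole, 3.260e5 J mol⁻¹.
Energy required: 2.646e-6 × 3.260e5 = 0.8626 J.
Time: 0.8626 J / 0.000541 W = 1600 s.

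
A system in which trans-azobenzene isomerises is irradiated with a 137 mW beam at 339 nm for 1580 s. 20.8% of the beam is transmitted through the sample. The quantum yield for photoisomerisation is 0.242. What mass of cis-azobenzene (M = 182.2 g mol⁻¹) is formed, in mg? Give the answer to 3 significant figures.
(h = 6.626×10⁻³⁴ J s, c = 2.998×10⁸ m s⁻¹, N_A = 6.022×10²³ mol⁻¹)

Photon energy at 339 nm: hc/λ = (6.626×10⁻³⁴)(2.998×10⁸)/(339×10⁻⁹) = 5.860×10⁻¹⁹ J.
Energy delivered: (137 mW)(1580 s) = 216.5 J.
Photons incident: 216.5 / 5.860×10⁻¹⁹ = 3.695×10²⁰, i.e. 3.695×10²⁰/6.022×10²³ = 6.136×10⁻⁴ mol.
Fraction absorbed: 1 − 20.8/100 = 0.7920.
Photons absorbed: 0.7920 × 6.136×10⁻⁴ = 4.860×10⁻⁴ mol.
Product: Φ × n_abs = 0.242 × 4.860×10⁻⁴ = 1.176×10⁻⁴ mol.
Mass: 1.176×10⁻⁴ × 182.2 = 0.02143 g = 21.4 mg.

21.4 mg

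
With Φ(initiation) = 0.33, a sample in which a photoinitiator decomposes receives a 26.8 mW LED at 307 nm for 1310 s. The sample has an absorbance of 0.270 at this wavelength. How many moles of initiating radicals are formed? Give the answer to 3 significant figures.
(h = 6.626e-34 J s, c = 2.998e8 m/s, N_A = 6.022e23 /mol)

1.38e-5 mol

Photon energy at 307 nm: hc/λ = (6.626e-34)(2.998e8)/(307e-9) = 6.471e-19 J.
Energy delivered: (26.8 mW)(1310 s) = 35.11 J.
Photons incident: 35.11 / 6.471e-19 = 5.426e19, i.e. 5.426e19/6.022e23 = 9.010e-5 mol.
Fraction absorbed: 1 − 10^(−0.270) = 0.4630.
Photons absorbed: 0.4630 × 9.010e-5 = 4.172e-5 mol.
Product: Φ × n_abs = 0.33 × 4.172e-5 = 1.377e-5 mol.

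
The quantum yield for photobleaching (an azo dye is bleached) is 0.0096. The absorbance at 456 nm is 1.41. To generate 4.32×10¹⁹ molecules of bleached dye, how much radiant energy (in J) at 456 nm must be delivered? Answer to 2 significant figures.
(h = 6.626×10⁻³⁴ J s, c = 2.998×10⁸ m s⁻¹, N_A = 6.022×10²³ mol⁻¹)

2000 J

Product: 4.32×10¹⁹ / 6.022×10²³ = 7.174×10⁻⁵ mol.
Photons that must be absorbed: 7.174×10⁻⁵ / 0.0096 = 0.007473 mol.
Fraction absorbed: 1 − 10^(−1.41) = 0.9611.
Incident photons needed: 0.007473 / 0.9611 = 0.007775 mol.
Photon energy: hc/λ = 4.356×10⁻¹⁹ J; per mole, 2.623×10⁵ J mol⁻¹.
Energy required: 0.007775 × 2.623×10⁵ = 2000 J.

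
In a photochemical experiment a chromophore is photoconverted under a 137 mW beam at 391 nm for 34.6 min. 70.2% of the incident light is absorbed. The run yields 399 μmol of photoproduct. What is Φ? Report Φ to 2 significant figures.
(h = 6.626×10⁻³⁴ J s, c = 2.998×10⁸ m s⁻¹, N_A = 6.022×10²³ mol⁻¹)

Product: 399 μmol = 3.99×10⁻⁴ mol.
Photon energy at 391 nm: hc/λ = (6.626×10⁻³⁴)(2.998×10⁸)/(391×10⁻⁹) = 5.080×10⁻¹⁹ J.
Energy delivered: (137 mW)(2076 s) = 284.4 J.
Photons incident: 284.4 / 5.080×10⁻¹⁹ = 5.598×10²⁰, i.e. 5.598×10²⁰/6.022×10²³ = 9.296×10⁻⁴ mol.
Photons absorbed: 0.702 × 9.296×10⁻⁴ = 6.526×10⁻⁴ mol.
Φ = 3.99×10⁻⁴ mol / 6.526×10⁻⁴ mol photons = 0.61.

Φ = 0.61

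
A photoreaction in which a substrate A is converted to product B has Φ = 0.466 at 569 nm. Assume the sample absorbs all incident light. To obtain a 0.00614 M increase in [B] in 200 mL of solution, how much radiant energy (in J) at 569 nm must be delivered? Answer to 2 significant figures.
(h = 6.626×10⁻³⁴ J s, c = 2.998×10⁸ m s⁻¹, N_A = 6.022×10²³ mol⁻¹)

Product: (0.00614 M)(0.2 L) = 0.001228 mol.
Photons that must be absorbed: 0.001228 / 0.466 = 0.002635 mol.
Photon energy: hc/λ = 3.491×10⁻¹⁹ J; per mole, 2.102×10⁵ J mol⁻¹.
Energy required: 0.002635 × 2.102×10⁵ = 550 J.

550 J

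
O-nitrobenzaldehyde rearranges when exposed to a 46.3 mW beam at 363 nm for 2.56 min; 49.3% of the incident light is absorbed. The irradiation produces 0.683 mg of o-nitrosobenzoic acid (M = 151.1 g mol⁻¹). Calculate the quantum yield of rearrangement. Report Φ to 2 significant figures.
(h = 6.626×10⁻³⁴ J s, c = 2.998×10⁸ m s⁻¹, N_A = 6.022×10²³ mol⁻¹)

Φ = 0.42

Product: 0.683 mg / 151.1 g mol⁻¹ = 4.520×10⁻⁶ mol.
Photon energy at 363 nm: hc/λ = (6.626×10⁻³⁴)(2.998×10⁸)/(363×10⁻⁹) = 5.472×10⁻¹⁹ J.
Energy delivered: (46.3 mW)(153.6 s) = 7.112 J.
Photons incident: 7.112 / 5.472×10⁻¹⁹ = 1.300×10¹⁹, i.e. 1.300×10¹⁹/6.022×10²³ = 2.159×10⁻⁵ mol.
Photons absorbed: 0.493 × 2.159×10⁻⁵ = 1.064×10⁻⁵ mol.
Φ = 4.520×10⁻⁶ mol / 1.064×10⁻⁵ mol photons = 0.42.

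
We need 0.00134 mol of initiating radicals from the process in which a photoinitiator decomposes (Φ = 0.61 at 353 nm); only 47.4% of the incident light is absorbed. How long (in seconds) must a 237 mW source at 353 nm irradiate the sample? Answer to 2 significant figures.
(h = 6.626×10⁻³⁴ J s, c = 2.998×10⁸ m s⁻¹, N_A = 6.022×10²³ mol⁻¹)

t ≈ 6600 s

Photons that must be absorbed: 0.00134 / 0.61 = 0.002197 mol.
Incident photons needed: 0.002197 / 0.474 = 0.004635 mol.
Photon energy: hc/λ = 5.627×10⁻¹⁹ J; per mole, 3.389×10⁵ J mol⁻¹.
Energy required: 0.004635 × 3.389×10⁵ = 1571 J.
Time: 1571 J / 0.237 W = 6600 s.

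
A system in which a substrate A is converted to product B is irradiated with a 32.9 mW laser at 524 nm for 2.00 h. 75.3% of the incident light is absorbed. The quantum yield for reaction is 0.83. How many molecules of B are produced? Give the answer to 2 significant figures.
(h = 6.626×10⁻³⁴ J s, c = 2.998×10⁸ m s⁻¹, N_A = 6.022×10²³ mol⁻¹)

Photon energy at 524 nm: hc/λ = (6.626×10⁻³⁴)(2.998×10⁸)/(524×10⁻⁹) = 3.791×10⁻¹⁹ J.
Energy delivered: (32.9 mW)(7200 s) = 236.9 J.
Photons incident: 236.9 / 3.791×10⁻¹⁹ = 6.249×10²⁰, i.e. 6.249×10²⁰/6.022×10²³ = 0.001038 mol.
Photons absorbed: 0.753 × 0.001038 = 7.816×10⁻⁴ mol.
Product: Φ × n_abs = 0.83 × 7.816×10⁻⁴ = 6.487×10⁻⁴ mol.
As a count: 6.487×10⁻⁴ × 6.022×10²³ = 3.9×10²⁰.

3.9×10²⁰ molecules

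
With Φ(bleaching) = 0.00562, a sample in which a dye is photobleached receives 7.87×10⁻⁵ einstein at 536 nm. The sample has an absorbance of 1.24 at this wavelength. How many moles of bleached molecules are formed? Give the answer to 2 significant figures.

4.2×10⁻⁷ mol

Fraction absorbed: 1 − 10^(−1.24) = 0.9425.
Photons absorbed: 0.9425 × 7.87×10⁻⁵ = 7.417×10⁻⁵ mol.
Product: Φ × n_abs = 0.00562 × 7.417×10⁻⁵ = 4.168×10⁻⁷ mol.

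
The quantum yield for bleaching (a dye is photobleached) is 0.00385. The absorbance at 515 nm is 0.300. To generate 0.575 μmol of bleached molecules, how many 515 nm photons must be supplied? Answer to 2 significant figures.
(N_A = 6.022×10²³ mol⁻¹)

Product: 0.575 μmol = 5.75×10⁻⁷ mol.
Photons that must be absorbed: 5.75×10⁻⁷ / 0.00385 = 1.494×10⁻⁴ mol.
Fraction absorbed: 1 − 10^(−0.300) = 0.4988.
Incident photons needed: 1.494×10⁻⁴ / 0.4988 = 2.995×10⁻⁴ mol.
Photon count: 2.995×10⁻⁴ × 6.022×10²³ = 1.8×10²⁰.

1.8×10²⁰ photons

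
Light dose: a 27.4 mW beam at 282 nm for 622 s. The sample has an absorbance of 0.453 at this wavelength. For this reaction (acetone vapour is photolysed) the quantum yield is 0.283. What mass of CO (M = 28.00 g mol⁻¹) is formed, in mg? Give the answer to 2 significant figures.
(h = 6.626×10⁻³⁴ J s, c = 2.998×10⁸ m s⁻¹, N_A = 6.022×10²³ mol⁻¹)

0.21 mg

Photon energy at 282 nm: hc/λ = (6.626×10⁻³⁴)(2.998×10⁸)/(282×10⁻⁹) = 7.044×10⁻¹⁹ J.
Energy delivered: (27.4 mW)(622 s) = 17.04 J.
Photons incident: 17.04 / 7.044×10⁻¹⁹ = 2.419×10¹⁹, i.e. 2.419×10¹⁹/6.022×10²³ = 4.017×10⁻⁵ mol.
Fraction absorbed: 1 − 10^(−0.453) = 0.6476.
Photons absorbed: 0.6476 × 4.017×10⁻⁵ = 2.601×10⁻⁵ mol.
Product: Φ × n_abs = 0.283 × 2.601×10⁻⁵ = 7.361×10⁻⁶ mol.
Mass: 7.361×10⁻⁶ × 28.00 = 2.061×10⁻⁴ g = 0.21 mg.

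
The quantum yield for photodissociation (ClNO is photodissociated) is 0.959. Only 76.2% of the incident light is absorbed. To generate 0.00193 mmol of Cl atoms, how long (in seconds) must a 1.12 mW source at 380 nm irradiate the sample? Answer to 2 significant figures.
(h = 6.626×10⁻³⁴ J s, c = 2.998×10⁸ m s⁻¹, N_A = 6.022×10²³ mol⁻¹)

Product: 0.00193 mmol = 1.93×10⁻⁶ mol.
Photons that must be absorbed: 1.93×10⁻⁶ / 0.959 = 2.013×10⁻⁶ mol.
Incident photons needed: 2.013×10⁻⁶ / 0.762 = 2.642×10⁻⁶ mol.
Photon energy: hc/λ = 5.228×10⁻¹⁹ J; per mole, 3.148×10⁵ J mol⁻¹.
Energy required: 2.642×10⁻⁶ × 3.148×10⁵ = 0.8317 J.
Time: 0.8317 J / 0.00112 W = 740 s.

t ≈ 740 s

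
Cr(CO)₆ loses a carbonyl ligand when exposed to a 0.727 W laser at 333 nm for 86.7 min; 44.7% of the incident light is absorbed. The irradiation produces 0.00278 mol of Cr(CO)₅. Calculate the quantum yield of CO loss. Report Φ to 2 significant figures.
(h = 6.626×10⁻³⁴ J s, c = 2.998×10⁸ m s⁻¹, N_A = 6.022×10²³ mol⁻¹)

Φ = 0.59

Photon energy at 333 nm: hc/λ = (6.626×10⁻³⁴)(2.998×10⁸)/(333×10⁻⁹) = 5.965×10⁻¹⁹ J.
Energy delivered: (0.727 W)(5202 s) = 3782 J.
Photons incident: 3782 / 5.965×10⁻¹⁹ = 6.340×10²¹, i.e. 6.340×10²¹/6.022×10²³ = 0.01053 mol.
Photons absorbed: 0.447 × 0.01053 = 0.004707 mol.
Φ = 0.00278 mol / 0.004707 mol photons = 0.59.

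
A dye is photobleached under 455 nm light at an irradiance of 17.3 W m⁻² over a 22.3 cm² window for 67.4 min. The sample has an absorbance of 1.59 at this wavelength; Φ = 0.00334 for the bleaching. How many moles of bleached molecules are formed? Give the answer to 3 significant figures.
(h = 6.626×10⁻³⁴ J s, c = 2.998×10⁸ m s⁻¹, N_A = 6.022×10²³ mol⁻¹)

1.93×10⁻⁶ mol

Photon energy at 455 nm: hc/λ = (6.626×10⁻³⁴)(2.998×10⁸)/(455×10⁻⁹) = 4.366×10⁻¹⁹ J.
Energy delivered: (17.3 W m⁻²)(22.3×10⁻⁴ m²)(4044 s) = 156.0 J.
Photons incident: 156.0 / 4.366×10⁻¹⁹ = 3.573×10²⁰, i.e. 3.573×10²⁰/6.022×10²³ = 5.933×10⁻⁴ mol.
Fraction absorbed: 1 − 10^(−1.59) = 0.9743.
Photons absorbed: 0.9743 × 5.933×10⁻⁴ = 5.781×10⁻⁴ mol.
Product: Φ × n_abs = 0.00334 × 5.781×10⁻⁴ = 1.931×10⁻⁶ mol.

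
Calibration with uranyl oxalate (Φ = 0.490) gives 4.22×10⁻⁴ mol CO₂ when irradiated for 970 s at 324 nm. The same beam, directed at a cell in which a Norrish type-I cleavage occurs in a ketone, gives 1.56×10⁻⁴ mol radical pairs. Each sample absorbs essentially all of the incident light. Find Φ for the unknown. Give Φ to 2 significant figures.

Photons absorbed by the actinometer: 4.22×10⁻⁴ / 0.490 = 8.612×10⁻⁴ mol.
Φ(unknown) = 1.56×10⁻⁴ / 8.612×10⁻⁴ = 0.18.

Φ = 0.18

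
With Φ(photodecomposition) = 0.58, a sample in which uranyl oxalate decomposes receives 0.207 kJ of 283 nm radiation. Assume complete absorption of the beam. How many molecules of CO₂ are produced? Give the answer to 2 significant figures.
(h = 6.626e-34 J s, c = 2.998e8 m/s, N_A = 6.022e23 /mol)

1.7e20 molecules

Photon energy at 283 nm: hc/λ = (6.626e-34)(2.998e8)/(283e-9) = 7.019e-19 J.
Incident energy: 0.207 kJ = 207 J.
Photons incident: 207 / 7.019e-19 = 2.949e20, i.e. 2.949e20/6.022e23 = 4.897e-4 mol.
Product: Φ × n_abs = 0.58 × 4.897e-4 = 2.840e-4 mol.
As a count: 2.840e-4 × 6.022e23 = 1.7e20.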